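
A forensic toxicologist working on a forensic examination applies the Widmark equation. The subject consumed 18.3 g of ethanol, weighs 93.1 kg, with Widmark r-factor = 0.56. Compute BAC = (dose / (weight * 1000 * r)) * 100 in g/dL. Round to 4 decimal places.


Applying the Widmark formula:
BAC = (dose_g / (body_wt * 1000 * r)) * 100
Denominator = 93.1 * 1000 * 0.56 = 52136
BAC = (18.3 / 52136) * 100
BAC = 0.0351 g/dL

0.0351


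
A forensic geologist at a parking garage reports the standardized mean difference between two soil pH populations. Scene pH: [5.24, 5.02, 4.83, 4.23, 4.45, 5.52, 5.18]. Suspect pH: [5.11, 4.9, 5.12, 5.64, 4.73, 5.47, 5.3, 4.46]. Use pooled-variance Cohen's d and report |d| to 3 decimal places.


Pooled-variance Cohen's d for soil pH comparison:
Scene mean = 34.47 / 7 = 4.924286
Suspect mean = 40.73 / 8 = 5.09125
Scene sample variance s_s^2 = 0.207495
Suspect sample variance s_c^2 = 0.150698
Pooled variance = ((n_s-1)*s_s^2 + (n_c-1)*s_c^2) / (n_s + n_c - 2) = 0.176912
Pooled SD = sqrt(0.176912) = 0.420609
Mean difference = -0.166964
|d| = |-0.166964| / 0.420609 = 0.397

0.397


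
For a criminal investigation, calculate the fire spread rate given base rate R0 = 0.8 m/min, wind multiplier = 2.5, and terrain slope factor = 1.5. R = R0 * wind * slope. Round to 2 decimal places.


Fire spread rate calculation:
R = R0 * wind_factor * slope_factor
= 0.8 * 2.5 * 1.5
= 2 * 1.5
= 3.00 m/min

3.00


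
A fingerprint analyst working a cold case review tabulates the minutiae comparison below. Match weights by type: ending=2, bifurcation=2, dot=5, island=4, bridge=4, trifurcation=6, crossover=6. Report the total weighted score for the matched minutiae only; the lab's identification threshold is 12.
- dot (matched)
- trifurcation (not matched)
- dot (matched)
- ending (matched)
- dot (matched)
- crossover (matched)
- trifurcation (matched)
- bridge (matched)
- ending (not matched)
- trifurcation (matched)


Weighted minutiae match score:
  dot: matched, +5 (running total 5)
  trifurcation: not matched, +0
  dot: matched, +5 (running total 10)
  ending: matched, +2 (running total 12)
  dot: matched, +5 (running total 17)
  crossover: matched, +6 (running total 23)
  trifurcation: matched, +6 (running total 29)
  bridge: matched, +4 (running total 33)
  ending: not matched, +0
  trifurcation: matched, +6 (running total 39)
Total score = 39
Threshold = 12; verdict = identification

39


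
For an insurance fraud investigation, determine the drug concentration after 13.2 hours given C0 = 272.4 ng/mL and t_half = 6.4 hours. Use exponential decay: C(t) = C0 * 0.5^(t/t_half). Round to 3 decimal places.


Drug concentration decay:
Number of half-lives = t / t_half = 13.2 / 6.4 = 2.0625
Decay factor = 0.5^2.0625 = 0.23940082
C(t) = 272.4 * 0.23940082 = 65.213 ng/mL

65.213


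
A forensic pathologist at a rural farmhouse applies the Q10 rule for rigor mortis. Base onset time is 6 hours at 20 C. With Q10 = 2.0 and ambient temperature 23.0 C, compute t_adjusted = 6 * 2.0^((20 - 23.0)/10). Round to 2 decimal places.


Rigor mortis time adjustment:
Exponent = (T_ref - T_actual) / 10 = (20 - 23.0) / 10 = -0.3
Q10 factor = 2.0^-0.3 = 0.81225
t_adjusted = 6 * 0.81225 = 4.87 hours

4.87


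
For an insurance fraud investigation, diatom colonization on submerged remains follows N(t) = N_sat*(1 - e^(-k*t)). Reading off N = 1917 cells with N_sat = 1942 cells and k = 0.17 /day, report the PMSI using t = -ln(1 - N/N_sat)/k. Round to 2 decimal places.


PMSI from diatom colonization curve:
N / N_sat = 1917 / 1942 = 0.987127
1 - N/N_sat = 0.012873
ln(1 - N/N_sat) = -4.352623
t = -ln(1 - N/N_sat) / k = -(-4.352623) / 0.17 = 25.60 days

25.60


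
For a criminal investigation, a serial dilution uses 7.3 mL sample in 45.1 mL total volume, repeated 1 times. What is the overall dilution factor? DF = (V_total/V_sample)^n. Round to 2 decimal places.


Dilution factor calculation:
Single dilution = V_total / V_sample = 45.1 / 7.3 ≈ 6.178082
Number of dilutions = 1
Total DF = (45.1 / 7.3)^1 (full precision, rounded at the end) = 6.18

6.18


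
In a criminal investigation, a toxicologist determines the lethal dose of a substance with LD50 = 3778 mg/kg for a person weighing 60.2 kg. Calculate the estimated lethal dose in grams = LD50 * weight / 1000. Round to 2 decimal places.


Lethal dose calculation:
Lethal dose = LD50 * body_weight / 1000
= 3778 * 60.2 / 1000
= 227435.6 / 1000
= 227.44 g

227.44


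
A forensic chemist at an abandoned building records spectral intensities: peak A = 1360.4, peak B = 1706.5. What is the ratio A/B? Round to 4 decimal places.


Spectral peak ratio:
Peak A = 1360.4 counts
Peak B = 1706.5 counts
Ratio = 1360.4 / 1706.5 = 0.7972

0.7972


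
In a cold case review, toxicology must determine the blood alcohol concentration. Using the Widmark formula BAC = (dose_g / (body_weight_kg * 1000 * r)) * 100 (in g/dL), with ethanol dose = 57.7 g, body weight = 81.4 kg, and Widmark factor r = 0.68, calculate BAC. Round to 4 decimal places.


Applying the Widmark formula:
BAC = (dose_g / (body_wt * 1000 * r)) * 100
Denominator = 81.4 * 1000 * 0.68 = 55352
BAC = (57.7 / 55352) * 100
BAC = 0.1042 g/dL

0.1042


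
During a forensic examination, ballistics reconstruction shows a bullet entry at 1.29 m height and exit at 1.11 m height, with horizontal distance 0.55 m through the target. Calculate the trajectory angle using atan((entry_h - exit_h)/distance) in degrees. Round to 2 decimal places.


Bullet trajectory angle:
Height difference = 1.29 - 1.11 = 0.18 m
angle = atan(0.18 / 0.55)
angle = atan(0.327273)
angle = 18.12 degrees

18.12


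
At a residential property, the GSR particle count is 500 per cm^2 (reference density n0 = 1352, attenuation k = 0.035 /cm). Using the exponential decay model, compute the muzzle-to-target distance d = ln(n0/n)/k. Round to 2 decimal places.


GSR distance calculation:
n0/n = 1352 / 500 = 2.704
ln(n0/n) = 0.994732
d = 0.994732 / 0.035 = 28.42 cm

28.42


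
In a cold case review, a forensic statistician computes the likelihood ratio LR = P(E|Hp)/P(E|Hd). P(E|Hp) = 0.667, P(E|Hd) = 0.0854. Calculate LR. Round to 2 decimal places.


Likelihood ratio calculation:
LR = P(E|Hp) / P(E|Hd)
LR = 0.667 / 0.0854
LR = 7.81

7.81


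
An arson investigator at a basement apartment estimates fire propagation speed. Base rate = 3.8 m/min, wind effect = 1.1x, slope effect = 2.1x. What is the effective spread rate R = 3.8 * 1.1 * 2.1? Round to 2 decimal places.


Fire spread rate calculation:
R = R0 * wind_factor * slope_factor
= 3.8 * 1.1 * 2.1
= 4.18 * 2.1
= 8.78 m/min

8.78


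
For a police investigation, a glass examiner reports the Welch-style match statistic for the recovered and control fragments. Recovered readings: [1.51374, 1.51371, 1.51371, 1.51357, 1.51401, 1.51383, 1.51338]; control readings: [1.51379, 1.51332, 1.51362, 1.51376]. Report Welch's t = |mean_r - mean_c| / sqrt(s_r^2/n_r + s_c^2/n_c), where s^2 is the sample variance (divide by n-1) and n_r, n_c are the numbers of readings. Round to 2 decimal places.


Welch's t-criterion for glass RI comparison:
Recovered mean = sum / n_r = 10.59595 / 7 = 1.5137071
Control mean = sum / n_c = 6.05449 / 4 = 1.5136225
Recovered sample variance s_r^2 = 3.89571e-08
Control sample variance s_c^2 = 4.61583e-08
Welch SE (unpooled) = sqrt(s_r^2/n_r + s_c^2/n_c) = sqrt(5.56531e-09 + 1.15396e-08) = sqrt(1.71049e-08) = 0.000130786
|mean_r - mean_c| = 8.46429e-05
t = 8.46429e-05 / 0.000130786 = 0.65

0.65


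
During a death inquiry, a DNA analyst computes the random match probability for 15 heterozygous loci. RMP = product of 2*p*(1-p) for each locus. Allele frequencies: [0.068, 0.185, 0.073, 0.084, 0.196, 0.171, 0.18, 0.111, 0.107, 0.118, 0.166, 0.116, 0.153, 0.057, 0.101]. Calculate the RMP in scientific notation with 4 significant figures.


Computing RMP for 15 loci:
Locus 1: 2 * 0.068 * 0.932 = 0.126752
Locus 2: 2 * 0.185 * 0.815 = 0.30155
Locus 3: 2 * 0.073 * 0.927 = 0.135342
Locus 4: 2 * 0.084 * 0.916 = 0.153888
Locus 5: 2 * 0.196 * 0.804 = 0.315168
Locus 6: 2 * 0.171 * 0.829 = 0.283518
Locus 7: 2 * 0.18 * 0.82 = 0.2952
Locus 8: 2 * 0.111 * 0.889 = 0.197358
Locus 9: 2 * 0.107 * 0.893 = 0.191102
Locus 10: 2 * 0.118 * 0.882 = 0.208152
Locus 11: 2 * 0.166 * 0.834 = 0.276888
Locus 12: 2 * 0.116 * 0.884 = 0.205088
Locus 13: 2 * 0.153 * 0.847 = 0.259182
Locus 14: 2 * 0.057 * 0.943 = 0.107502
Locus 15: 2 * 0.101 * 0.899 = 0.181598
RMP = 4.737e-11

4.737e-11


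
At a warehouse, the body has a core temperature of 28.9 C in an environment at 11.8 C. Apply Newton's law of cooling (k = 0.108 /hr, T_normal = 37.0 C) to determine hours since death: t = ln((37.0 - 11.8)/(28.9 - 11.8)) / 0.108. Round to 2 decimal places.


Using Newton's law of cooling:
t = ln((T_normal - T_ambient) / (T_body - T_ambient)) / k
T_normal - T_ambient = 25.2
T_body - T_ambient = 17.1
Ratio = 1.473684
ln(ratio) = 0.387765
t = 0.387765 / 0.108 = 3.59 hours

3.59


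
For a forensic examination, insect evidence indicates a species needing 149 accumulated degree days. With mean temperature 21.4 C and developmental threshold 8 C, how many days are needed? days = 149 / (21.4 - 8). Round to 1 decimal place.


Insect development time:
Effective temperature = avg_temp - T_base = 21.4 - 8 = 13.4 C
Days = ADD / effective_temp = 149 / 13.4 = 11.1 days

11.1


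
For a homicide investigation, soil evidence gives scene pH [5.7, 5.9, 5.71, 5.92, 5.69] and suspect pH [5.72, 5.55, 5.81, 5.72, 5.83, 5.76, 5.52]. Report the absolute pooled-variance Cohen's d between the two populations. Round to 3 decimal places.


Pooled-variance Cohen's d for soil pH comparison:
Scene mean = 28.92 / 5 = 5.784
Suspect mean = 39.91 / 7 = 5.701429
Scene sample variance s_s^2 = 0.01333
Suspect sample variance s_c^2 = 0.014714
Pooled variance = ((n_s-1)*s_s^2 + (n_c-1)*s_c^2) / (n_s + n_c - 2) = 0.014161
Pooled SD = sqrt(0.014161) = 0.119
Mean difference = 0.082571
|d| = |0.082571| / 0.119 = 0.694

0.694


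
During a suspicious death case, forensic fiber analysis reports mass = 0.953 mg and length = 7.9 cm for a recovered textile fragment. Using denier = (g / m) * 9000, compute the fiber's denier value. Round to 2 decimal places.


Denier calculation:
Mass in grams = 0.953 mg / 1000 = 0.000953 g
Length in meters = 7.9 cm / 100 = 0.079 m
Linear density = mass / length = 0.000953 / 0.079 = 0.01206329 g/m
Denier = (g/m) * 9000 = 0.01206329 * 9000 = 108.57

108.57


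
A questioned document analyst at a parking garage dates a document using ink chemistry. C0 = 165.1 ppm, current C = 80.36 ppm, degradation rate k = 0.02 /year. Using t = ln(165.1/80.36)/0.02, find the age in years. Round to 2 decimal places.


Document age estimation:
C0/C = 165.1 / 80.36 = 2.054505
ln(C0/C) = 0.720035
t = 0.720035 / 0.02 = 36.00 years

36.00


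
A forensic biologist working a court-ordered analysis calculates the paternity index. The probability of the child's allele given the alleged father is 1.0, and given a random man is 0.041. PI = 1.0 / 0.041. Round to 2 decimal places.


Paternity Index calculation:
PI = P(allele|father) / P(allele|random)
PI = 1.0 / 0.041
PI = 24.39

24.39


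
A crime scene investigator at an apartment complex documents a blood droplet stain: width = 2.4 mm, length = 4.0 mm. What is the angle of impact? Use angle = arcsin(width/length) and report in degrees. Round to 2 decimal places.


Blood spatter impact angle calculation:
width / length = 2.4 / 4.0 = 0.6
angle = arcsin(0.6)
angle = 36.87 degrees

36.87


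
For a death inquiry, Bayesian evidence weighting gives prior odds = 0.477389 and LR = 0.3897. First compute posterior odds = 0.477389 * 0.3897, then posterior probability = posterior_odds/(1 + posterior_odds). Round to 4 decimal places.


Bayesian evidence evaluation:
Posterior odds = prior_odds * LR = 0.477389 * 0.3897 = 0.1860385
Posterior probability = posterior_odds / (1 + posterior_odds)
= 0.1860385 / (1 + 0.1860385)
= 0.1860385 / 1.1860385
= 0.1569

0.1569


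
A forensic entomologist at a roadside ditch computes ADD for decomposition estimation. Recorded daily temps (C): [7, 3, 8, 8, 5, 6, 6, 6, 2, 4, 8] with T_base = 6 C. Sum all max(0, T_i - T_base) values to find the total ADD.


Computing ADD day by day:
Day 1: max(0, 7 - 6) = 1
Day 2: max(0, 3 - 6) = 0
Day 3: max(0, 8 - 6) = 2
Day 4: max(0, 8 - 6) = 2
Day 5: max(0, 5 - 6) = 0
Day 6: max(0, 6 - 6) = 0
Day 7: max(0, 6 - 6) = 0
Day 8: max(0, 6 - 6) = 0
Day 9: max(0, 2 - 6) = 0
Day 10: max(0, 4 - 6) = 0
Day 11: max(0, 8 - 6) = 2
Total ADD = 7

7


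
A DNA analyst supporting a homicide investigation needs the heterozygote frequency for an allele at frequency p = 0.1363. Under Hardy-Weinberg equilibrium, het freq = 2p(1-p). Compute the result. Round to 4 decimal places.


Hardy-Weinberg heterozygote frequency:
q = 1 - p = 1 - 0.1363 = 0.8637
2pq = 2 * 0.1363 * 0.8637 = 0.2354

0.2354


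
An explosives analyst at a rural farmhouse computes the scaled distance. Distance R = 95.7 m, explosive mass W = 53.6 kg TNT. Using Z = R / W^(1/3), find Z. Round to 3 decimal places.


Scaled distance calculation:
W^(1/3) = 53.6^(1/3) = 3.770407
Z = R / W^(1/3) = 95.7 / 3.770407
Z = 25.382 m/kg^(1/3)

25.382


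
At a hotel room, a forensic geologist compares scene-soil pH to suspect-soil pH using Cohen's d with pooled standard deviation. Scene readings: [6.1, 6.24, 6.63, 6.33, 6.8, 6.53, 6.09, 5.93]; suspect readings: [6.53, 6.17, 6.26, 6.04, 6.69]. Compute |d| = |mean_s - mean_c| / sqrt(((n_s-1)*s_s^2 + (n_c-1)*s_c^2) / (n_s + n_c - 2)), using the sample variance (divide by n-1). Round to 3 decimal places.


Pooled-variance Cohen's d for soil pH comparison:
Scene mean = 50.65 / 8 = 6.33125
Suspect mean = 31.69 / 5 = 6.338
Scene sample variance s_s^2 = 0.089927
Suspect sample variance s_c^2 = 0.07097
Pooled variance = ((n_s-1)*s_s^2 + (n_c-1)*s_c^2) / (n_s + n_c - 2) = 0.083033
Pooled SD = sqrt(0.083033) = 0.288154
Mean difference = -0.00675
|d| = |-0.00675| / 0.288154 = 0.023

0.023


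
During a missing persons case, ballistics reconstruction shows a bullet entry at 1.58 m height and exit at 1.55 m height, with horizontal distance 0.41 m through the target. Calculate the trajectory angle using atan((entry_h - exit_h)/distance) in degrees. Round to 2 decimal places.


Bullet trajectory angle:
Height difference = 1.58 - 1.55 = 0.03 m
angle = atan(0.03 / 0.41)
angle = atan(0.073171)
angle = 4.18 degrees

4.18


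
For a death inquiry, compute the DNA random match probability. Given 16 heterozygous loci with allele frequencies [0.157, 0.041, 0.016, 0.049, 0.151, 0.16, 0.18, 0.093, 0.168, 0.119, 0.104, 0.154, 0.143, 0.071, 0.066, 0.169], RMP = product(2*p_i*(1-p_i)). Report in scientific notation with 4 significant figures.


Computing RMP for 16 loci:
Locus 1: 2 * 0.157 * 0.843 = 0.264702
Locus 2: 2 * 0.041 * 0.959 = 0.078638
Locus 3: 2 * 0.016 * 0.984 = 0.031488
Locus 4: 2 * 0.049 * 0.951 = 0.093198
Locus 5: 2 * 0.151 * 0.849 = 0.256398
Locus 6: 2 * 0.16 * 0.84 = 0.2688
Locus 7: 2 * 0.18 * 0.82 = 0.2952
Locus 8: 2 * 0.093 * 0.907 = 0.168702
Locus 9: 2 * 0.168 * 0.832 = 0.279552
Locus 10: 2 * 0.119 * 0.881 = 0.209678
Locus 11: 2 * 0.104 * 0.896 = 0.186368
Locus 12: 2 * 0.154 * 0.846 = 0.260568
Locus 13: 2 * 0.143 * 0.857 = 0.245102
Locus 14: 2 * 0.071 * 0.929 = 0.131918
Locus 15: 2 * 0.066 * 0.934 = 0.123288
Locus 16: 2 * 0.169 * 0.831 = 0.280878
RMP = 6.682e-13

6.682e-13


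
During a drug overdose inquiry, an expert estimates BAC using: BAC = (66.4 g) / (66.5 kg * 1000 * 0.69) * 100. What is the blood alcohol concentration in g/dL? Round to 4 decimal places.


Applying the Widmark formula:
BAC = (dose_g / (body_wt * 1000 * r)) * 100
Denominator = 66.5 * 1000 * 0.69 = 45885
BAC = (66.4 / 45885) * 100
BAC = 0.1447 g/dL

0.1447


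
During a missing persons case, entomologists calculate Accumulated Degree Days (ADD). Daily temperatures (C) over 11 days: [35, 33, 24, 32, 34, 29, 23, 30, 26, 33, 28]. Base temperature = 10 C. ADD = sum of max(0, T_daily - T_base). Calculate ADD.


Computing ADD day by day:
Day 1: max(0, 35 - 10) = 25
Day 2: max(0, 33 - 10) = 23
Day 3: max(0, 24 - 10) = 14
Day 4: max(0, 32 - 10) = 22
Day 5: max(0, 34 - 10) = 24
Day 6: max(0, 29 - 10) = 19
Day 7: max(0, 23 - 10) = 13
Day 8: max(0, 30 - 10) = 20
Day 9: max(0, 26 - 10) = 16
Day 10: max(0, 33 - 10) = 23
Day 11: max(0, 28 - 10) = 18
Total ADD = 217

217


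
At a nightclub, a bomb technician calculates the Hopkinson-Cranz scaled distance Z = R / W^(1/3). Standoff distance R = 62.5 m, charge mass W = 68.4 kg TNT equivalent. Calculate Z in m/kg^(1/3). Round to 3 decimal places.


Scaled distance calculation:
W^(1/3) = 68.4^(1/3) = 4.089643
Z = R / W^(1/3) = 62.5 / 4.089643
Z = 15.283 m/kg^(1/3)

15.283


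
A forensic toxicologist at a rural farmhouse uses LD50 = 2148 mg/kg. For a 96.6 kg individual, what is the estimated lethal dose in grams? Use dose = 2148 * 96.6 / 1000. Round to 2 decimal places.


Lethal dose calculation:
Lethal dose = LD50 * body_weight / 1000
= 2148 * 96.6 / 1000
= 207496.8 / 1000
= 207.50 g

207.50


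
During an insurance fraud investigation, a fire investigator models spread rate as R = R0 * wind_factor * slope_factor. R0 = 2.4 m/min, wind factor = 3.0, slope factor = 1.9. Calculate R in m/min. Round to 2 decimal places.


Fire spread rate calculation:
R = R0 * wind_factor * slope_factor
= 2.4 * 3.0 * 1.9
= 7.2 * 1.9
= 13.68 m/min

13.68


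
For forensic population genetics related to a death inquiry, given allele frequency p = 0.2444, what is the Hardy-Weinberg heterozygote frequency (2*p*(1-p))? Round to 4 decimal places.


Hardy-Weinberg heterozygote frequency:
q = 1 - p = 1 - 0.2444 = 0.7556
2pq = 2 * 0.2444 * 0.7556 = 0.3693

0.3693


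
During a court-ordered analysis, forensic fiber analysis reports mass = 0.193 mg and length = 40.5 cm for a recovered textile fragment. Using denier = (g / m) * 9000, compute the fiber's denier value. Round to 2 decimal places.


Denier calculation:
Mass in grams = 0.193 mg / 1000 = 0.000193 g
Length in meters = 40.5 cm / 100 = 0.405 m
Linear density = mass / length = 0.000193 / 0.405 = 0.00047654 g/m
Denier = (g/m) * 9000 = 0.00047654 * 9000 = 4.29

4.29


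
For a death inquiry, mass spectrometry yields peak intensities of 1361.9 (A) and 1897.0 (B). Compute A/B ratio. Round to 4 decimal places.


Spectral peak ratio:
Peak A = 1361.9 counts
Peak B = 1897.0 counts
Ratio = 1361.9 / 1897.0 = 0.7179

0.7179


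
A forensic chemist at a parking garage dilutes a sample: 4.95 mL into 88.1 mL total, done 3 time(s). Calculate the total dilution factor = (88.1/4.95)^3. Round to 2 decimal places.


Dilution factor calculation:
Single dilution = V_total / V_sample = 88.1 / 4.95 ≈ 17.79798
Number of dilutions = 3
Total DF = (88.1 / 4.95)^3 (full precision, rounded at the end) = 5637.83

5637.83


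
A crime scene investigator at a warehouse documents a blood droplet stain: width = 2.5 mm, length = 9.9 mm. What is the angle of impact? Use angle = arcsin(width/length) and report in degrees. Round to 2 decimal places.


Blood spatter impact angle calculation:
width / length = 2.5 / 9.9 = 0.252525
angle = arcsin(0.252525)
angle = 14.63 degrees

14.63


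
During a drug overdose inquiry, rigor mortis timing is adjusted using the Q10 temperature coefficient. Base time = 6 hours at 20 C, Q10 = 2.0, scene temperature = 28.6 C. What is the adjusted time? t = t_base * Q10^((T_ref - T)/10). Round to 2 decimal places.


Rigor mortis time adjustment:
Exponent = (T_ref - T_actual) / 10 = (20 - 28.6) / 10 = -0.86
Q10 factor = 2.0^-0.86 = 0.55095
t_adjusted = 6 * 0.55095 = 3.31 hours

3.31


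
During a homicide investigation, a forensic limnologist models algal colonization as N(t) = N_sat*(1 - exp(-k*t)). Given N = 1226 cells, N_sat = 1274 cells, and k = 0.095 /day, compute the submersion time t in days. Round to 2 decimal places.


PMSI from diatom colonization curve:
N / N_sat = 1226 / 1274 = 0.962323
1 - N/N_sat = 0.037677
ln(1 - N/N_sat) = -3.278705
t = -ln(1 - N/N_sat) / k = -(-3.278705) / 0.095 = 34.51 days

34.51


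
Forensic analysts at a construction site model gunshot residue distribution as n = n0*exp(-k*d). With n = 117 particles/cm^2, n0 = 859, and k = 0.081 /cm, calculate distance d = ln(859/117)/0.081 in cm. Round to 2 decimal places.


GSR distance calculation:
n0/n = 859 / 117 = 7.34188
ln(n0/n) = 1.993595
d = 1.993595 / 0.081 = 24.61 cm

24.61


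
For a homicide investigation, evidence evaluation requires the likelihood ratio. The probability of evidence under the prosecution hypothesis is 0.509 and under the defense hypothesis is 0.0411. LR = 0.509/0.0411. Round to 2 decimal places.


Likelihood ratio calculation:
LR = P(E|Hp) / P(E|Hd)
LR = 0.509 / 0.0411
LR = 12.38

12.38


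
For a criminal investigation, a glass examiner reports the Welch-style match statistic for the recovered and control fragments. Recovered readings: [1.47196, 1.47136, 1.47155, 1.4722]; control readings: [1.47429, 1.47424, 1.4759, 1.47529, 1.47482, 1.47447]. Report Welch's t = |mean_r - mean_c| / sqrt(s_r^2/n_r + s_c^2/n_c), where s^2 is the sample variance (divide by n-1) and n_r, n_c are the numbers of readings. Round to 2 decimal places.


Welch's t-criterion for glass RI comparison:
Recovered mean = sum / n_r = 5.88707 / 4 = 1.4717675
Control mean = sum / n_c = 8.84901 / 6 = 1.474835
Recovered sample variance s_r^2 = 1.45825e-07
Control sample variance s_c^2 = 4.2515e-07
Welch SE (unpooled) = sqrt(s_r^2/n_r + s_c^2/n_c) = sqrt(3.64562e-08 + 7.08583e-08) = sqrt(1.07315e-07) = 0.00032759
|mean_r - mean_c| = 0.0030675
t = 0.0030675 / 0.00032759 = 9.36

9.36


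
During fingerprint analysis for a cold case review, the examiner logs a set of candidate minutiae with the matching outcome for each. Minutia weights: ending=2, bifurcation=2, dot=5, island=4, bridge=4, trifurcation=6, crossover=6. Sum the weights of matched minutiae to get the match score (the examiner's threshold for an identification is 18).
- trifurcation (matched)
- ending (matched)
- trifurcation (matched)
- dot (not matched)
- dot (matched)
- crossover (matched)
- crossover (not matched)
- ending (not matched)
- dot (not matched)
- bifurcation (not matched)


Weighted minutiae match score:
  trifurcation: matched, +6 (running total 6)
  ending: matched, +2 (running total 8)
  trifurcation: matched, +6 (running total 14)
  dot: not matched, +0
  dot: matched, +5 (running total 19)
  crossover: matched, +6 (running total 25)
  crossover: not matched, +0
  ending: not matched, +0
  dot: not matched, +0
  bifurcation: not matched, +0
Total score = 25
Threshold = 18; verdict = identification

25


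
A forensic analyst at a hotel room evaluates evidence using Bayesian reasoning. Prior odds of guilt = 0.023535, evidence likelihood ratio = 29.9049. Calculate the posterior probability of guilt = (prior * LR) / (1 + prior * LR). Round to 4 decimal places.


Bayesian evidence evaluation:
Posterior odds = prior_odds * LR = 0.023535 * 29.9049 = 0.7038118
Posterior probability = posterior_odds / (1 + posterior_odds)
= 0.7038118 / (1 + 0.7038118)
= 0.7038118 / 1.7038118
= 0.4131

0.4131


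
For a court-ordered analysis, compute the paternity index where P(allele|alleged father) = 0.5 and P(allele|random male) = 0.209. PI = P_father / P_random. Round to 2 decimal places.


Paternity Index calculation:
PI = P(allele|father) / P(allele|random)
PI = 0.5 / 0.209
PI = 2.39

2.39


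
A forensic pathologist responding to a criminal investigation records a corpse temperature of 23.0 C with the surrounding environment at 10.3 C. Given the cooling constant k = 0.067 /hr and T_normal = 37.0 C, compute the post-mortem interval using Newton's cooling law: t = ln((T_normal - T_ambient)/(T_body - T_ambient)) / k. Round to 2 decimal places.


Using Newton's law of cooling:
t = ln((T_normal - T_ambient) / (T_body - T_ambient)) / k
T_normal - T_ambient = 26.7
T_body - T_ambient = 12.7
Ratio = 2.102362
ln(ratio) = 0.743061
t = 0.743061 / 0.067 = 11.09 hours

11.09


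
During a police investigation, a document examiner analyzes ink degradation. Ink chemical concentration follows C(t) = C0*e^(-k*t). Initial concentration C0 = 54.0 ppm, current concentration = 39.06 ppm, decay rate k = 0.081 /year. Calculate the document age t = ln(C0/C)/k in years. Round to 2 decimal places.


Document age estimation:
C0/C = 54.0 / 39.06 = 1.382488
ln(C0/C) = 0.323885
t = 0.323885 / 0.081 = 4.00 years

4.00


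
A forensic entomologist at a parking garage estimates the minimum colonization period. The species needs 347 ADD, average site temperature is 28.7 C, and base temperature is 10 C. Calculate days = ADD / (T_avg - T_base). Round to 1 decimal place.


Insect development time:
Effective temperature = avg_temp - T_base = 28.7 - 10 = 18.7 C
Days = ADD / effective_temp = 347 / 18.7 = 18.6 days

18.6


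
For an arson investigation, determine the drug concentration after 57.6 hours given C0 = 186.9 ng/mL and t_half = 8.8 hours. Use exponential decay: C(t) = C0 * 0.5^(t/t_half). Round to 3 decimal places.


Drug concentration decay:
Number of half-lives = t / t_half = 57.6 / 8.8 = 6.545455
Decay factor = 0.5^6.545455 = 0.01070586
C(t) = 186.9 * 0.01070586 = 2.001 ng/mL

2.001


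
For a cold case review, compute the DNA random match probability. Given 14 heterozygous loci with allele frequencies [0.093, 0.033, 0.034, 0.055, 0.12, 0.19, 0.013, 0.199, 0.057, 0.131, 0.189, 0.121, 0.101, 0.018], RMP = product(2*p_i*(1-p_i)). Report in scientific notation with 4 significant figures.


Computing RMP for 14 loci:
Locus 1: 2 * 0.093 * 0.907 = 0.168702
Locus 2: 2 * 0.033 * 0.967 = 0.063822
Locus 3: 2 * 0.034 * 0.966 = 0.065688
Locus 4: 2 * 0.055 * 0.945 = 0.10395
Locus 5: 2 * 0.12 * 0.88 = 0.2112
Locus 6: 2 * 0.19 * 0.81 = 0.3078
Locus 7: 2 * 0.013 * 0.987 = 0.025662
Locus 8: 2 * 0.199 * 0.801 = 0.318798
Locus 9: 2 * 0.057 * 0.943 = 0.107502
Locus 10: 2 * 0.131 * 0.869 = 0.227678
Locus 11: 2 * 0.189 * 0.811 = 0.306558
Locus 12: 2 * 0.121 * 0.879 = 0.212718
Locus 13: 2 * 0.101 * 0.899 = 0.181598
Locus 14: 2 * 0.018 * 0.982 = 0.035352
RMP = 4.006e-13

4.006e-13


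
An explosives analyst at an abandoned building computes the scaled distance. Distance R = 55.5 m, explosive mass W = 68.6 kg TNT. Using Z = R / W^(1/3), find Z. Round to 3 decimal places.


Scaled distance calculation:
W^(1/3) = 68.6^(1/3) = 4.093625
Z = R / W^(1/3) = 55.5 / 4.093625
Z = 13.558 m/kg^(1/3)

13.558


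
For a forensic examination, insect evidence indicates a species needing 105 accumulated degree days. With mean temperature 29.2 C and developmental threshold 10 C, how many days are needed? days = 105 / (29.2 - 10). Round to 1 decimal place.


Insect development time:
Effective temperature = avg_temp - T_base = 29.2 - 10 = 19.2 C
Days = ADD / effective_temp = 105 / 19.2 = 5.5 days

5.5


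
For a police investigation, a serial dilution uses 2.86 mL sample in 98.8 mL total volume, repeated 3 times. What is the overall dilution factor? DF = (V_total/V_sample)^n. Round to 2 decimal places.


Dilution factor calculation:
Single dilution = V_total / V_sample = 98.8 / 2.86 ≈ 34.545455
Number of dilutions = 3
Total DF = (98.8 / 2.86)^3 (full precision, rounded at the end) = 41226.15

41226.15


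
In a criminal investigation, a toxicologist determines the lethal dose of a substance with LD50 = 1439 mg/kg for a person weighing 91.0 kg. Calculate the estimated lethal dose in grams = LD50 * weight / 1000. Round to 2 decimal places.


Lethal dose calculation:
Lethal dose = LD50 * body_weight / 1000
= 1439 * 91.0 / 1000
= 130949 / 1000
= 130.95 g

130.95


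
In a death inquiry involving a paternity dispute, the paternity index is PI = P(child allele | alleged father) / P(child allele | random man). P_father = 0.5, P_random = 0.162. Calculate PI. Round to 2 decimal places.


Paternity Index calculation:
PI = P(allele|father) / P(allele|random)
PI = 0.5 / 0.162
PI = 3.09

3.09


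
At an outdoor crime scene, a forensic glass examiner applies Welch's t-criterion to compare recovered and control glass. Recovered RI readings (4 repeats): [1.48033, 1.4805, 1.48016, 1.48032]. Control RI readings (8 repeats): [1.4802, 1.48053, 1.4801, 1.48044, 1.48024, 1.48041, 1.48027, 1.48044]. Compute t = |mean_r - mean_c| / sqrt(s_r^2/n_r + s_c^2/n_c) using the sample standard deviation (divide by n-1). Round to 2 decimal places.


Welch's t-criterion for glass RI comparison:
Recovered mean = sum / n_r = 5.92131 / 4 = 1.4803275
Control mean = sum / n_c = 11.84263 / 8 = 1.4803287
Recovered sample variance s_r^2 = 1.92917e-08
Control sample variance s_c^2 = 2.17268e-08
Welch SE (unpooled) = sqrt(s_r^2/n_r + s_c^2/n_c) = sqrt(4.82292e-09 + 2.71585e-09) = sqrt(7.53877e-09) = 8.68261e-05
|mean_r - mean_c| = 1.25e-06
t = 1.25e-06 / 8.68261e-05 = 0.01

0.01


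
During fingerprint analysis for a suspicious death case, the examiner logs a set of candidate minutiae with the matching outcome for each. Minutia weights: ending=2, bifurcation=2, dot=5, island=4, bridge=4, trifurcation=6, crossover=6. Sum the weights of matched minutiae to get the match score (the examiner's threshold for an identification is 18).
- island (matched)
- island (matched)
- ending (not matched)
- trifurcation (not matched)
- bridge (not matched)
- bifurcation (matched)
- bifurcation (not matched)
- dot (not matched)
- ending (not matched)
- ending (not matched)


Weighted minutiae match score:
  island: matched, +4 (running total 4)
  island: matched, +4 (running total 8)
  ending: not matched, +0
  trifurcation: not matched, +0
  bridge: not matched, +0
  bifurcation: matched, +2 (running total 10)
  bifurcation: not matched, +0
  dot: not matched, +0
  ending: not matched, +0
  ending: not matched, +0
Total score = 10
Threshold = 18; verdict = inconclusive

10


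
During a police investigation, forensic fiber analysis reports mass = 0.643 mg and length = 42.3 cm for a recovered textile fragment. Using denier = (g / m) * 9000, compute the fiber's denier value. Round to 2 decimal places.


Denier calculation:
Mass in grams = 0.643 mg / 1000 = 0.000643 g
Length in meters = 42.3 cm / 100 = 0.423 m
Linear density = mass / length = 0.000643 / 0.423 = 0.00152009 g/m
Denier = (g/m) * 9000 = 0.00152009 * 9000 = 13.68

13.68


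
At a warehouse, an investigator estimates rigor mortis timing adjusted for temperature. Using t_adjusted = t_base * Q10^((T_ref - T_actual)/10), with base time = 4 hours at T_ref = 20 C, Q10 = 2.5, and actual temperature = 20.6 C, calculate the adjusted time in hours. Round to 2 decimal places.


Rigor mortis time adjustment:
Exponent = (T_ref - T_actual) / 10 = (20 - 20.6) / 10 = -0.06
Q10 factor = 2.5^-0.06 = 0.94651
t_adjusted = 4 * 0.94651 = 3.79 hours

3.79


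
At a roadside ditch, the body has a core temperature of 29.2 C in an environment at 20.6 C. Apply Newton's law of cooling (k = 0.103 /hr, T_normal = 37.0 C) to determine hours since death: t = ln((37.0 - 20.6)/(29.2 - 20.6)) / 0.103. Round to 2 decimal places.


Using Newton's law of cooling:
t = ln((T_normal - T_ambient) / (T_body - T_ambient)) / k
T_normal - T_ambient = 16.4
T_body - T_ambient = 8.6
Ratio = 1.906977
ln(ratio) = 0.645519
t = 0.645519 / 0.103 = 6.27 hours

6.27


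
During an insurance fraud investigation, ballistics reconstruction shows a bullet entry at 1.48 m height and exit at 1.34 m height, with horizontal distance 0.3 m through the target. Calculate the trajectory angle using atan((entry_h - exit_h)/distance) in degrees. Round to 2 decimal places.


Bullet trajectory angle:
Height difference = 1.48 - 1.34 = 0.14 m
angle = atan(0.14 / 0.3)
angle = atan(0.466667)
angle = 25.02 degrees

25.02


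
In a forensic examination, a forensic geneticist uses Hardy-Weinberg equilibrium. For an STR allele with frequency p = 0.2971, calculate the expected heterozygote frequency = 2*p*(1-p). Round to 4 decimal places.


Hardy-Weinberg heterozygote frequency:
q = 1 - p = 1 - 0.2971 = 0.7029
2pq = 2 * 0.2971 * 0.7029 = 0.4177

0.4177


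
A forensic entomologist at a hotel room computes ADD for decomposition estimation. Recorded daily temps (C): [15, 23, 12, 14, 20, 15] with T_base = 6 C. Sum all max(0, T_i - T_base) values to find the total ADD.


Computing ADD day by day:
Day 1: max(0, 15 - 6) = 9
Day 2: max(0, 23 - 6) = 17
Day 3: max(0, 12 - 6) = 6
Day 4: max(0, 14 - 6) = 8
Day 5: max(0, 20 - 6) = 14
Day 6: max(0, 15 - 6) = 9
Total ADD = 63

63


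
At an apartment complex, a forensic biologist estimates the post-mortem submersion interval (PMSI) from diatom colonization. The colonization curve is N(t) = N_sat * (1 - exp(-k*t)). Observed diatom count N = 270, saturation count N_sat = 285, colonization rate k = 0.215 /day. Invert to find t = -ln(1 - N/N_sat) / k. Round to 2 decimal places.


PMSI from diatom colonization curve:
N / N_sat = 270 / 285 = 0.947368
1 - N/N_sat = 0.052632
ln(1 - N/N_sat) = -2.944431
t = -ln(1 - N/N_sat) / k = -(-2.944431) / 0.215 = 13.70 days

13.70


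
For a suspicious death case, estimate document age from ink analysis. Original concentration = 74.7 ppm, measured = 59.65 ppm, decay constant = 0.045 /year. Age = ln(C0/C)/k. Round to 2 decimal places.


Document age estimation:
C0/C = 74.7 / 59.65 = 1.252305
ln(C0/C) = 0.224986
t = 0.224986 / 0.045 = 5.00 years

5.00


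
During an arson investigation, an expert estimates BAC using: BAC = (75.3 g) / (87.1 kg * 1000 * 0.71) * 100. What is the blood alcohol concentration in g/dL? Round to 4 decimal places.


Applying the Widmark formula:
BAC = (dose_g / (body_wt * 1000 * r)) * 100
Denominator = 87.1 * 1000 * 0.71 = 61841
BAC = (75.3 / 61841) * 100
BAC = 0.1218 g/dL

0.1218


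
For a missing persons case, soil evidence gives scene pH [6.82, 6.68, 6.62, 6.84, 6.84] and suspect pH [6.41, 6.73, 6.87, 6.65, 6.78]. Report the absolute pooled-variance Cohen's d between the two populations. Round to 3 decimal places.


Pooled-variance Cohen's d for soil pH comparison:
Scene mean = 33.8 / 5 = 6.76
Suspect mean = 33.44 / 5 = 6.688
Scene sample variance s_s^2 = 0.0106
Suspect sample variance s_c^2 = 0.03052
Pooled variance = ((n_s-1)*s_s^2 + (n_c-1)*s_c^2) / (n_s + n_c - 2) = 0.02056
Pooled SD = sqrt(0.02056) = 0.143388
Mean difference = 0.072
|d| = |0.072| / 0.143388 = 0.502

0.502


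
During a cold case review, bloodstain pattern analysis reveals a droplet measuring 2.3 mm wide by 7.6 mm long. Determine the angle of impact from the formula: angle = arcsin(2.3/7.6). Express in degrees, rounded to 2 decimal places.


Blood spatter impact angle calculation:
width / length = 2.3 / 7.6 = 0.302632
angle = arcsin(0.302632)
angle = 17.62 degrees

17.62


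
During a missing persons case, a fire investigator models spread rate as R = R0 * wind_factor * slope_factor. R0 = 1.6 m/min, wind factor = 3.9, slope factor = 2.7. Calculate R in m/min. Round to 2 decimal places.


Fire spread rate calculation:
R = R0 * wind_factor * slope_factor
= 1.6 * 3.9 * 2.7
= 6.24 * 2.7
= 16.85 m/min

16.85


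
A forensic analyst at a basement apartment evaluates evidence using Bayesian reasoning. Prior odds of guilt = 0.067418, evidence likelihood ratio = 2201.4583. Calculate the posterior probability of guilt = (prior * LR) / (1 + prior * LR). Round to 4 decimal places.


Bayesian evidence evaluation:
Posterior odds = prior_odds * LR = 0.067418 * 2201.4583 = 148.4179
Posterior probability = posterior_odds / (1 + posterior_odds)
= 148.4179 / (1 + 148.4179)
= 148.4179 / 149.4179
= 0.9933

0.9933


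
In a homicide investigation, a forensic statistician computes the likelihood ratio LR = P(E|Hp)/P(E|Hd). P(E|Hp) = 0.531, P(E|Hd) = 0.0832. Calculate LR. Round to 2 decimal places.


Likelihood ratio calculation:
LR = P(E|Hp) / P(E|Hd)
LR = 0.531 / 0.0832
LR = 6.38

6.38


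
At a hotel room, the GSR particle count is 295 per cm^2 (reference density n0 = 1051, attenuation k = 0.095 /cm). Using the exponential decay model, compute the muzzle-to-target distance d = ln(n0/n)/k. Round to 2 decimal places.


GSR distance calculation:
n0/n = 1051 / 295 = 3.562712
ln(n0/n) = 1.270522
d = 1.270522 / 0.095 = 13.37 cm

13.37


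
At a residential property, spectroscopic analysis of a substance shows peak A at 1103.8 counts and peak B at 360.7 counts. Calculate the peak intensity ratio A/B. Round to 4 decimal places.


Spectral peak ratio:
Peak A = 1103.8 counts
Peak B = 360.7 counts
Ratio = 1103.8 / 360.7 = 3.0602

3.0602


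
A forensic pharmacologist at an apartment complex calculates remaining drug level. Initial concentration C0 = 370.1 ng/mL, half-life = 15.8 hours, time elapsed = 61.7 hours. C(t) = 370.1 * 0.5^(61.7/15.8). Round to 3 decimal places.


Drug concentration decay:
Number of half-lives = t / t_half = 61.7 / 15.8 = 3.905063
Decay factor = 0.5^3.905063 = 0.06675117
C(t) = 370.1 * 0.06675117 = 24.705 ng/mL

24.705


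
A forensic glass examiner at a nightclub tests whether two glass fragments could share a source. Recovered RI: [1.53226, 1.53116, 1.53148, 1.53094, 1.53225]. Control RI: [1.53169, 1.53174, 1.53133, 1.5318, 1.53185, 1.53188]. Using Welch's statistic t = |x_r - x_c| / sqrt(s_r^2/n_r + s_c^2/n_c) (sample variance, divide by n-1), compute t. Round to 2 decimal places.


Welch's t-criterion for glass RI comparison:
Recovered mean = sum / n_r = 7.65809 / 5 = 1.531618
Control mean = sum / n_c = 9.19029 / 6 = 1.531715
Recovered sample variance s_r^2 = 3.7502e-07
Control sample variance s_c^2 = 4.043e-08
Welch SE (unpooled) = sqrt(s_r^2/n_r + s_c^2/n_c) = sqrt(7.5004e-08 + 6.73833e-09) = sqrt(8.17423e-08) = 0.000285906
|mean_r - mean_c| = 9.7e-05
t = 9.7e-05 / 0.000285906 = 0.34

0.34


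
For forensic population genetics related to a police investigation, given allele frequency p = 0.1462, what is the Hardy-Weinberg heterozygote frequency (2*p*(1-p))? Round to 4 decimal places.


Hardy-Weinberg heterozygote frequency:
q = 1 - p = 1 - 0.1462 = 0.8538
2pq = 2 * 0.1462 * 0.8538 = 0.2497

0.2497


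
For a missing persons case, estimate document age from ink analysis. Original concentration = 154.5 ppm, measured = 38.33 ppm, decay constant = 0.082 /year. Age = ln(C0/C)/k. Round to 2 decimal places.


Document age estimation:
C0/C = 154.5 / 38.33 = 4.030785
ln(C0/C) = 1.393961
t = 1.393961 / 0.082 = 17.00 years

17.00


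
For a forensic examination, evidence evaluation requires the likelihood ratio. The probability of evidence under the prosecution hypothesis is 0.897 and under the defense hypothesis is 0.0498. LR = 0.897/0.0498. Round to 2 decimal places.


Likelihood ratio calculation:
LR = P(E|Hp) / P(E|Hd)
LR = 0.897 / 0.0498
LR = 18.01

18.01


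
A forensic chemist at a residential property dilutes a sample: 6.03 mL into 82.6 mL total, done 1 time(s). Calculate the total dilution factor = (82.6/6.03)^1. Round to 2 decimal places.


Dilution factor calculation:
Single dilution = V_total / V_sample = 82.6 / 6.03 ≈ 13.698176
Number of dilutions = 1
Total DF = (82.6 / 6.03)^1 (full precision, rounded at the end) = 13.70

13.70


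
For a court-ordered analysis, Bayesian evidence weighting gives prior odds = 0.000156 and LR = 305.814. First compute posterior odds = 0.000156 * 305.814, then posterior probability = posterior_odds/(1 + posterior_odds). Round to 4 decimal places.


Bayesian evidence evaluation:
Posterior odds = prior_odds * LR = 0.000156 * 305.814 = 0.04770698
Posterior probability = posterior_odds / (1 + posterior_odds)
= 0.04770698 / (1 + 0.04770698)
= 0.04770698 / 1.04770698
= 0.0455

0.0455


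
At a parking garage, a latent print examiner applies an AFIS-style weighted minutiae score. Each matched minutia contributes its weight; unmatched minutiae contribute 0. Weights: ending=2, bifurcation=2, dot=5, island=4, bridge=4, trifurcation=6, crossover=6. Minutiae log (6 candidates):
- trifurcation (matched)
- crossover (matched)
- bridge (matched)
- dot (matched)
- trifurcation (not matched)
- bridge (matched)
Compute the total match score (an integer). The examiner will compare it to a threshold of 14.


Weighted minutiae match score:
  trifurcation: matched, +6 (running total 6)
  crossover: matched, +6 (running total 12)
  bridge: matched, +4 (running total 16)
  dot: matched, +5 (running total 21)
  trifurcation: not matched, +0
  bridge: matched, +4 (running total 25)
Total score = 25
Threshold = 14; verdict = identification

25
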